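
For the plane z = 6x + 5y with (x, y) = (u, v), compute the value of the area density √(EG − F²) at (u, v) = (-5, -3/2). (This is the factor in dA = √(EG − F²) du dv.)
√(EG − F²)|_{(-5, -3/2)} = sqrt(62)

E = 37, F = 30, G = 26, so EG − F² = 62. Taking the positive square root: √(EG − F²) = sqrt(62). At (u, v) = (-5, -3/2): sqrt(62).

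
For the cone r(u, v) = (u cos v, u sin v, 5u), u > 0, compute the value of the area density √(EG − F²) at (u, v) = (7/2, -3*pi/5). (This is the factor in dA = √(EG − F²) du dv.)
√(EG − F²)|_{(7/2, -3*pi/5)} = 7*sqrt(26)/2

E = 26, F = 0, G = u^2, so EG − F² = 26*u^2. Taking the positive square root: √(EG − F²) = sqrt(26)*Abs(u). At (u, v) = (7/2, -3*pi/5): 7*sqrt(26)/2.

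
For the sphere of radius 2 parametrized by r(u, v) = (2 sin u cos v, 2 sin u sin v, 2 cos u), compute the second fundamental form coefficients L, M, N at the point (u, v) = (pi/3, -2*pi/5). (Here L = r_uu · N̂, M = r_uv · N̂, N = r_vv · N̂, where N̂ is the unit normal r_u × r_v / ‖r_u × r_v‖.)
L = -2;  M = 0;  N = -3/2

Compute the unit normal N̂(u, v) = (sin(u)^2*cos(v)/Abs(sin(u)), sin(u)^2*sin(v)/Abs(sin(u)), sin(2*u)/(2*Abs(sin(u)))), and the second partials r_uu, r_uv, r_vv. Take dot products:
  L(u, v) = r_uu · N̂ = -2*sin(u)/Abs(sin(u)),
  M(u, v) = r_uv · N̂ = 0,
  N(u, v) = r_vv · N̂ = -2*sin(u)^3/Abs(sin(u)).
Evaluating at (u, v) = (pi/3, -2*pi/5):
  L = -2, M = 0, N = -3/2.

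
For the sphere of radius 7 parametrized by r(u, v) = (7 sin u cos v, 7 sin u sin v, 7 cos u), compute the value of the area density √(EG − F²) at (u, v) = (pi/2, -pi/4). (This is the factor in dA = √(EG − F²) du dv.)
√(EG − F²)|_{(pi/2, -pi/4)} = 49

E = 49, F = 0, G = 49*sin(u)^2, so EG − F² = 2401*sin(u)^2. Taking the positive square root: √(EG − F²) = 49*Abs(sin(u)). At (u, v) = (pi/2, -pi/4): 49.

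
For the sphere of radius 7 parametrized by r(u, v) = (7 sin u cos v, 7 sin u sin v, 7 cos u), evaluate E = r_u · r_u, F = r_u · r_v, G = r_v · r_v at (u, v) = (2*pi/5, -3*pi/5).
E = 49;  F = 0;  G = 49*sqrt(5)/8 + 245/8

Partials: r_u = (7*cos(u)*cos(v), 7*sin(v)*cos(u), -7*sin(u)), r_v = (-7*sin(u)*sin(v), 7*sin(u)*cos(v), 0). As functions of (u, v):
  E = r_u · r_u = 49,
  F = r_u · r_v = 0,
  G = r_v · r_v = 49*sin(u)^2.
Evaluating at (u, v) = (2*pi/5, -3*pi/5): E = 49, F = 0, G = 49*sqrt(5)/8 + 245/8.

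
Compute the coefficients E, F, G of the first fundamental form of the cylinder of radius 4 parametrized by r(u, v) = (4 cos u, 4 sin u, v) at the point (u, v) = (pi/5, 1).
E = 16;  F = 0;  G = 1

Partials: r_u = (-4*sin(u), 4*cos(u), 0), r_v = (0, 0, 1). As functions of (u, v):
  E = r_u · r_u = 16,
  F = r_u · r_v = 0,
  G = r_v · r_v = 1.
Evaluating at (u, v) = (pi/5, 1): E = 16, F = 0, G = 1.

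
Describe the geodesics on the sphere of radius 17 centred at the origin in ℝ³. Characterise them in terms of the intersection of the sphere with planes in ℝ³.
Geodesics on the sphere of radius 17 are great circles — circles of radius 17 obtained as the intersection of the sphere with planes through the origin (the centre of the sphere).

A curve α(t) of nonzero constant speed on the sphere of radius 17 is a geodesic iff its acceleration α̈ is everywhere normal to the surface, i.e. parallel to the radial vector α(t). Then d/dt(α × α̇) = α̇ × α̇ + α × α̈ = 0, so α × α̇ is a constant vector n ≠ 0 and α(t) · n = 0 for all t: α lies in the plane through the origin with normal n. The intersection of that plane with the sphere is a circle of radius 17 (a great circle). Conversely, a great circle traversed at constant speed has centripetal acceleration pointing at the origin, hence normal to the sphere, so every great circle is a geodesic.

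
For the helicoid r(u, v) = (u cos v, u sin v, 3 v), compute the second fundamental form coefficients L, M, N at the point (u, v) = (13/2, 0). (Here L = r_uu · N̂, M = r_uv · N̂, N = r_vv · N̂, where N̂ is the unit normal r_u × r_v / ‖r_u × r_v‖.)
L = 0;  M = -6*sqrt(205)/205;  N = 0

Compute the unit normal N̂(u, v) = (3*sin(v)/sqrt(u^2 + 9), -3*cos(v)/sqrt(u^2 + 9), u/sqrt(u^2 + 9)), and the second partials r_uu, r_uv, r_vv. Take dot products:
  L(u, v) = r_uu · N̂ = 0,
  M(u, v) = r_uv · N̂ = -3/sqrt(u^2 + 9),
  N(u, v) = r_vv · N̂ = 0.
Evaluating at (u, v) = (13/2, 0):
  L = 0, M = -6*sqrt(205)/205, N = 0.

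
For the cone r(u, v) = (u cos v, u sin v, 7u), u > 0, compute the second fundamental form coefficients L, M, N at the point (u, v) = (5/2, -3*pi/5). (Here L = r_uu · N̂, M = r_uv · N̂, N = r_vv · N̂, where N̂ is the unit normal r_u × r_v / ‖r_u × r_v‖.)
L = 0;  M = 0;  N = 7*sqrt(2)/4

Compute the unit normal N̂(u, v) = (-7*sqrt(2)*u*cos(v)/(10*Abs(u)), -7*sqrt(2)*u*sin(v)/(10*Abs(u)), sqrt(2)*u/(10*Abs(u))), and the second partials r_uu, r_uv, r_vv. Take dot products:
  L(u, v) = r_uu · N̂ = 0,
  M(u, v) = r_uv · N̂ = 0,
  N(u, v) = r_vv · N̂ = 7*sqrt(2)*u^2/(10*Abs(u)).
Evaluating at (u, v) = (5/2, -3*pi/5):
  L = 0, M = 0, N = 7*sqrt(2)/4.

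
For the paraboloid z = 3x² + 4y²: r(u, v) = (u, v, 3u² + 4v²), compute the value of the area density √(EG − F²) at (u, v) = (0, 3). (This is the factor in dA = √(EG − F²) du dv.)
√(EG − F²)|_{(0, 3)} = sqrt(577)

E = 36*u^2 + 1, F = 48*u*v, G = 64*v^2 + 1, so EG − F² = 36*u^2 + 64*v^2 + 1. Taking the positive square root: √(EG − F²) = sqrt(36*u^2 + 64*v^2 + 1). At (u, v) = (0, 3): sqrt(577).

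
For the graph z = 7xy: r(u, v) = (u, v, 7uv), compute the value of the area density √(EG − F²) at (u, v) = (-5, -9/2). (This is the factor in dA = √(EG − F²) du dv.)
√(EG − F²)|_{(-5, -9/2)} = sqrt(8873)/2

E = 49*v^2 + 1, F = 49*u*v, G = 49*u^2 + 1, so EG − F² = 49*u^2 + 49*v^2 + 1. Taking the positive square root: √(EG − F²) = sqrt(49*u^2 + 49*v^2 + 1). At (u, v) = (-5, -9/2): sqrt(8873)/2.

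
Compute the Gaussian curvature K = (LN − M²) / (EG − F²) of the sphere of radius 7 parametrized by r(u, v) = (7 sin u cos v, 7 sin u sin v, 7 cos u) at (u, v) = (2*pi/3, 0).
K = 1/49

Coefficients of the first fundamental form: E = 49, F = 0, G = 49*sin(u)^2.
Coefficients of the second fundamental form: L = -7*sin(u)/Abs(sin(u)), M = 0, N = -7*sin(u)^3/Abs(sin(u)).
Assemble K = (LN − M²)/(EG − F²) = 1/49. At (u, v) = (2*pi/3, 0): K = 1/49.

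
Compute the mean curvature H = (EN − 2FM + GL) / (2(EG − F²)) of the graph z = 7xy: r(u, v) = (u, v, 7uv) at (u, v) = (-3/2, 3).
H = 12348/103823

With E = 49*v^2 + 1, F = 49*u*v, G = 49*u^2 + 1, L = 0, M = 7/sqrt(49*u^2 + 49*v^2 + 1), N = 0, assemble
  H = (EN − 2FM + GL) / (2(EG − F²)) = -343*u*v/(49*u^2 + 49*v^2 + 1)^(3/2).
At (u, v) = (-3/2, 3): H = 12348/103823.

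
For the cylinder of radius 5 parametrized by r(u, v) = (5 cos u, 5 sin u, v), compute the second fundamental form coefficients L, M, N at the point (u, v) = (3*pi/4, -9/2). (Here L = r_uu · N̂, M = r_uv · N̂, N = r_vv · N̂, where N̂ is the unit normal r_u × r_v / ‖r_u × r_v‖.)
L = -5;  M = 0;  N = 0

Compute the unit normal N̂(u, v) = (cos(u), sin(u), 0), and the second partials r_uu, r_uv, r_vv. Take dot products:
  L(u, v) = r_uu · N̂ = -5,
  M(u, v) = r_uv · N̂ = 0,
  N(u, v) = r_vv · N̂ = 0.
Evaluating at (u, v) = (3*pi/4, -9/2):
  L = -5, M = 0, N = 0.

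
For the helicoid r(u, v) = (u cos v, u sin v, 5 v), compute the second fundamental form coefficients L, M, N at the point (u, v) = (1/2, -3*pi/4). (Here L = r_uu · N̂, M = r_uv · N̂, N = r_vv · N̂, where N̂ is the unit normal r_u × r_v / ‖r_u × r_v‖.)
L = 0;  M = -10*sqrt(101)/101;  N = 0

Compute the unit normal N̂(u, v) = (5*sin(v)/sqrt(u^2 + 25), -5*cos(v)/sqrt(u^2 + 25), u/sqrt(u^2 + 25)), and the second partials r_uu, r_uv, r_vv. Take dot products:
  L(u, v) = r_uu · N̂ = 0,
  M(u, v) = r_uv · N̂ = -5/sqrt(u^2 + 25),
  N(u, v) = r_vv · N̂ = 0.
Evaluating at (u, v) = (1/2, -3*pi/4):
  L = 0, M = -10*sqrt(101)/101, N = 0.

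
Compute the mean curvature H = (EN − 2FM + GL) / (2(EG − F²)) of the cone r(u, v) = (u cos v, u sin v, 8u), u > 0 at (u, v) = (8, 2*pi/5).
H = sqrt(65)/130

With E = 65, F = 0, G = u^2, L = 0, M = 0, N = 8*sqrt(65)*u^2/(65*Abs(u)), assemble
  H = (EN − 2FM + GL) / (2(EG − F²)) = 4*sqrt(65)/(65*Abs(u)).
At (u, v) = (8, 2*pi/5): H = sqrt(65)/130.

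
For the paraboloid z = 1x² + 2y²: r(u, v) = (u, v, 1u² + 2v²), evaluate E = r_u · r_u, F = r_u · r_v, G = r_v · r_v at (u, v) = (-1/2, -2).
E = 2;  F = 8;  G = 65

Partials: r_u = (1, 0, 2*u), r_v = (0, 1, 4*v). As functions of (u, v):
  E = r_u · r_u = 4*u^2 + 1,
  F = r_u · r_v = 8*u*v,
  G = r_v · r_v = 16*v^2 + 1.
Evaluating at (u, v) = (-1/2, -2): E = 2, F = 8, G = 65.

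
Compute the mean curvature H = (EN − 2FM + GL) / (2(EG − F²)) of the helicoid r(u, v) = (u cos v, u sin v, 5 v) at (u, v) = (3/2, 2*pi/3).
H = 0

With E = 1, F = 0, G = u^2 + 25, L = 0, M = -5/sqrt(u^2 + 25), N = 0, assemble
  H = (EN − 2FM + GL) / (2(EG − F²)) = 0.
At (u, v) = (3/2, 2*pi/3): H = 0.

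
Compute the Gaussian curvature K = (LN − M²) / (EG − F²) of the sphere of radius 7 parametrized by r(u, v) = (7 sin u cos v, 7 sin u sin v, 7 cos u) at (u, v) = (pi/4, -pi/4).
K = 1/49

Coefficients of the first fundamental form: E = 49, F = 0, G = 49*sin(u)^2.
Coefficients of the second fundamental form: L = -7*sin(u)/Abs(sin(u)), M = 0, N = -7*sin(u)^3/Abs(sin(u)).
Assemble K = (LN − M²)/(EG − F²) = 1/49. At (u, v) = (pi/4, -pi/4): K = 1/49.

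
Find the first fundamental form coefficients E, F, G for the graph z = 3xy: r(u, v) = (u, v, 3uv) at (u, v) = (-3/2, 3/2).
E = 85/4;  F = -81/4;  G = 85/4

Partials: r_u = (1, 0, 3*v), r_v = (0, 1, 3*u). As functions of (u, v):
  E = r_u · r_u = 9*v^2 + 1,
  F = r_u · r_v = 9*u*v,
  G = r_v · r_v = 9*u^2 + 1.
Evaluating at (u, v) = (-3/2, 3/2): E = 85/4, F = -81/4, G = 85/4.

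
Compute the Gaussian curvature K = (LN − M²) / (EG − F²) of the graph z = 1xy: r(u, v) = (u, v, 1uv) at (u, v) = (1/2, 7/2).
K = -4/729

Coefficients of the first fundamental form: E = v^2 + 1, F = u*v, G = u^2 + 1.
Coefficients of the second fundamental form: L = 0, M = 1/sqrt(u^2 + v^2 + 1), N = 0.
Assemble K = (LN − M²)/(EG − F²) = 1/((u^2*v^2 - (u^2 + 1)*(v^2 + 1))*(u^2 + v^2 + 1)). At (u, v) = (1/2, 7/2): K = -4/729.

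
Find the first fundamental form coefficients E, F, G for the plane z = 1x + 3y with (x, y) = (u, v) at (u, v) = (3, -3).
E = 2;  F = 3;  G = 10

Partials: r_u = (1, 0, 1), r_v = (0, 1, 3). As functions of (u, v):
  E = r_u · r_u = 2,
  F = r_u · r_v = 3,
  G = r_v · r_v = 10.
Evaluating at (u, v) = (3, -3): E = 2, F = 3, G = 10.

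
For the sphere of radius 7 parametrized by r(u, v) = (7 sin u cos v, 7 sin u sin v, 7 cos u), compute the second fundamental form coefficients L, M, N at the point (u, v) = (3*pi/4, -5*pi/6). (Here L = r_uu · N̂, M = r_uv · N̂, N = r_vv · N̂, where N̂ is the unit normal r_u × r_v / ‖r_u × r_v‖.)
L = -7;  M = 0;  N = -7/2

Compute the unit normal N̂(u, v) = (sin(u)^2*cos(v)/Abs(sin(u)), sin(u)^2*sin(v)/Abs(sin(u)), sin(2*u)/(2*Abs(sin(u)))), and the second partials r_uu, r_uv, r_vv. Take dot products:
  L(u, v) = r_uu · N̂ = -7*sin(u)/Abs(sin(u)),
  M(u, v) = r_uv · N̂ = 0,
  N(u, v) = r_vv · N̂ = -7*sin(u)^3/Abs(sin(u)).
Evaluating at (u, v) = (3*pi/4, -5*pi/6):
  L = -7, M = 0, N = -7/2.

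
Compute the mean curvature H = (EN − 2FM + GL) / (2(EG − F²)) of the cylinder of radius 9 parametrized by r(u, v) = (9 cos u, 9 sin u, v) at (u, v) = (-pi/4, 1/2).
H = -1/18

With E = 81, F = 0, G = 1, L = -9, M = 0, N = 0, assemble
  H = (EN − 2FM + GL) / (2(EG − F²)) = -1/18.
At (u, v) = (-pi/4, 1/2): H = -1/18.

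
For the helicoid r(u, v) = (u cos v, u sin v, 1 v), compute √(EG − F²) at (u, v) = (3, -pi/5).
√(EG − F²)|_{(3, -pi/5)} = sqrt(10)

E = 1, F = 0, G = u^2 + 1; EG − F² = u^2 + 1; √(EG − F²) = sqrt(u^2 + 1). At the given point: sqrt(10).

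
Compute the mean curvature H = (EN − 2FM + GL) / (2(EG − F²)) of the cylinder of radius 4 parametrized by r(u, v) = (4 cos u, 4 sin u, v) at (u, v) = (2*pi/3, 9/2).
H = -1/8

With E = 16, F = 0, G = 1, L = -4, M = 0, N = 0, assemble
  H = (EN − 2FM + GL) / (2(EG − F²)) = -1/8.
At (u, v) = (2*pi/3, 9/2): H = -1/8.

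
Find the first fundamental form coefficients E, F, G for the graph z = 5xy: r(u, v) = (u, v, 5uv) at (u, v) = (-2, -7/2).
E = 1229/4;  F = 175;  G = 101

Partials: r_u = (1, 0, 5*v), r_v = (0, 1, 5*u). As functions of (u, v):
  E = r_u · r_u = 25*v^2 + 1,
  F = r_u · r_v = 25*u*v,
  G = r_v · r_v = 25*u^2 + 1.
Evaluating at (u, v) = (-2, -7/2): E = 1229/4, F = 175, G = 101.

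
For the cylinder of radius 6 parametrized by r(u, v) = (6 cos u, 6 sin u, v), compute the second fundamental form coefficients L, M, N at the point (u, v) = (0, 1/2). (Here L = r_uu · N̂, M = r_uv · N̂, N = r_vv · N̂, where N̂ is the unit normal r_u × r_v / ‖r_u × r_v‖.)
L = -6;  M = 0;  N = 0

Compute the unit normal N̂(u, v) = (cos(u), sin(u), 0), and the second partials r_uu, r_uv, r_vv. Take dot products:
  L(u, v) = r_uu · N̂ = -6,
  M(u, v) = r_uv · N̂ = 0,
  N(u, v) = r_vv · N̂ = 0.
Evaluating at (u, v) = (0, 1/2):
  L = -6, M = 0, N = 0.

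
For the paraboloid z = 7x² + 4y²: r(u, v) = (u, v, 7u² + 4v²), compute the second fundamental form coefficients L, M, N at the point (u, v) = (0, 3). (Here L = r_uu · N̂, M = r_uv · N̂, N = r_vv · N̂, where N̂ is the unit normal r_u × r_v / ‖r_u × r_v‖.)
L = 14*sqrt(577)/577;  M = 0;  N = 8*sqrt(577)/577

Compute the unit normal N̂(u, v) = (-14*u/sqrt(196*u^2 + 64*v^2 + 1), -8*v/sqrt(196*u^2 + 64*v^2 + 1), 1/sqrt(196*u^2 + 64*v^2 + 1)), and the second partials r_uu, r_uv, r_vv. Take dot products:
  L(u, v) = r_uu · N̂ = 14/sqrt(196*u^2 + 64*v^2 + 1),
  M(u, v) = r_uv · N̂ = 0,
  N(u, v) = r_vv · N̂ = 8/sqrt(196*u^2 + 64*v^2 + 1).
Evaluating at (u, v) = (0, 3):
  L = 14*sqrt(577)/577, M = 0, N = 8*sqrt(577)/577.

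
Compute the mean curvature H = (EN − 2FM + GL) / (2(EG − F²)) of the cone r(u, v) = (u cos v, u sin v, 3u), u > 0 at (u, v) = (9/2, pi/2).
H = sqrt(10)/30

With E = 10, F = 0, G = u^2, L = 0, M = 0, N = 3*sqrt(10)*u^2/(10*Abs(u)), assemble
  H = (EN − 2FM + GL) / (2(EG − F²)) = 3*sqrt(10)/(20*Abs(u)).
At (u, v) = (9/2, pi/2): H = sqrt(10)/30.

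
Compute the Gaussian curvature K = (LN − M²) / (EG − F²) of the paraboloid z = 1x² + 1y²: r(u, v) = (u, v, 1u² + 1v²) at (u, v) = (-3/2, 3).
K = 1/529

Coefficients of the first fundamental form: E = 4*u^2 + 1, F = 4*u*v, G = 4*v^2 + 1.
Coefficients of the second fundamental form: L = 2/sqrt(4*u^2 + 4*v^2 + 1), M = 0, N = 2/sqrt(4*u^2 + 4*v^2 + 1).
Assemble K = (LN − M²)/(EG − F²) = 4/(16*u^4 + 32*u^2*v^2 + 8*u^2 + 16*v^4 + 8*v^2 + 1). At (u, v) = (-3/2, 3): K = 1/529.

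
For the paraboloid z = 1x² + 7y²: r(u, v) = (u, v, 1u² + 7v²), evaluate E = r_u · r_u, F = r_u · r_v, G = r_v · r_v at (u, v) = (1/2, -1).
E = 2;  F = -14;  G = 197

Partials: r_u = (1, 0, 2*u), r_v = (0, 1, 14*v). As functions of (u, v):
  E = r_u · r_u = 4*u^2 + 1,
  F = r_u · r_v = 28*u*v,
  G = r_v · r_v = 196*v^2 + 1.
Evaluating at (u, v) = (1/2, -1): E = 2, F = -14, G = 197.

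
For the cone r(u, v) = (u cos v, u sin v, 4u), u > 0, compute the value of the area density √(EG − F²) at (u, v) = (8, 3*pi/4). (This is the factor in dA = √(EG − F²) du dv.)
√(EG − F²)|_{(8, 3*pi/4)} = 8*sqrt(17)

E = 17, F = 0, G = u^2, so EG − F² = 17*u^2. Taking the positive square root: √(EG − F²) = sqrt(17)*Abs(u). At (u, v) = (8, 3*pi/4): 8*sqrt(17).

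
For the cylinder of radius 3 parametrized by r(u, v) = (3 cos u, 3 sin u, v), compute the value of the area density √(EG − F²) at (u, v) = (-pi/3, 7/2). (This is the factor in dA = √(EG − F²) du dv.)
√(EG − F²)|_{(-pi/3, 7/2)} = 3

E = 9, F = 0, G = 1, so EG − F² = 9. Taking the positive square root: √(EG − F²) = 3. At (u, v) = (-pi/3, 7/2): 3.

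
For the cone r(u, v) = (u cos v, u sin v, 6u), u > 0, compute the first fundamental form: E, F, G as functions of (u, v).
E = 37;  F = 0;  G = u^2

Compute partials: r_u = (cos(v), sin(v), 6), r_v = (-u*sin(v), u*cos(v), 0). Then
  E = r_u · r_u = 37,
  F = r_u · r_v = 0,
  G = r_v · r_v = u^2.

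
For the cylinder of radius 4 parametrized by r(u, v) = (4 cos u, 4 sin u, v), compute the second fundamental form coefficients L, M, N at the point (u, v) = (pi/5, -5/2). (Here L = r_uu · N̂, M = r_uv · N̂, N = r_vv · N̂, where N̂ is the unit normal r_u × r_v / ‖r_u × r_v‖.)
L = -4;  M = 0;  N = 0

Compute the unit normal N̂(u, v) = (cos(u), sin(u), 0), and the second partials r_uu, r_uv, r_vv. Take dot products:
  L(u, v) = r_uu · N̂ = -4,
  M(u, v) = r_uv · N̂ = 0,
  N(u, v) = r_vv · N̂ = 0.
Evaluating at (u, v) = (pi/5, -5/2):
  L = -4, M = 0, N = 0.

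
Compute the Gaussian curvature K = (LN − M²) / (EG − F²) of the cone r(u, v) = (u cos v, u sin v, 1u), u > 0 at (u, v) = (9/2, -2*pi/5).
K = 0

Coefficients of the first fundamental form: E = 2, F = 0, G = u^2.
Coefficients of the second fundamental form: L = 0, M = 0, N = sqrt(2)*u^2/(2*Abs(u)).
Assemble K = (LN − M²)/(EG − F²) = 0. At (u, v) = (9/2, -2*pi/5): K = 0.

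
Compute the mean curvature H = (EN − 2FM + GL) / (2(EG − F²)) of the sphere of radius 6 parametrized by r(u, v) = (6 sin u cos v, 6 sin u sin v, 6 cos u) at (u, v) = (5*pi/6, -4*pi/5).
H = -1/6

With E = 36, F = 0, G = 36*sin(u)^2, L = -6*sin(u)/Abs(sin(u)), M = 0, N = -6*sin(u)^3/Abs(sin(u)), assemble
  H = (EN − 2FM + GL) / (2(EG − F²)) = -sin(u)/(6*Abs(sin(u))).
At (u, v) = (5*pi/6, -4*pi/5): H = -1/6.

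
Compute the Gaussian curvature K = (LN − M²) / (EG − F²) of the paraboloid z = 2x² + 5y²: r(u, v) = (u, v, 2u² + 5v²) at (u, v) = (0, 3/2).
K = 10/12769

Coefficients of the first fundamental form: E = 16*u^2 + 1, F = 40*u*v, G = 100*v^2 + 1.
Coefficients of the second fundamental form: L = 4/sqrt(16*u^2 + 100*v^2 + 1), M = 0, N = 10/sqrt(16*u^2 + 100*v^2 + 1).
Assemble K = (LN − M²)/(EG − F²) = 40/(256*u^4 + 3200*u^2*v^2 + 32*u^2 + 10000*v^4 + 200*v^2 + 1). At (u, v) = (0, 3/2): K = 10/12769.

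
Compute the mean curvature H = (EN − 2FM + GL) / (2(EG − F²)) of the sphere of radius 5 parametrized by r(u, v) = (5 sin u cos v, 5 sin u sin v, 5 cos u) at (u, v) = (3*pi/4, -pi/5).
H = -1/5

With E = 25, F = 0, G = 25*sin(u)^2, L = -5*sin(u)/Abs(sin(u)), M = 0, N = -5*sin(u)^3/Abs(sin(u)), assemble
  H = (EN − 2FM + GL) / (2(EG − F²)) = -sin(u)/(5*Abs(sin(u))).
At (u, v) = (3*pi/4, -pi/5): H = -1/5.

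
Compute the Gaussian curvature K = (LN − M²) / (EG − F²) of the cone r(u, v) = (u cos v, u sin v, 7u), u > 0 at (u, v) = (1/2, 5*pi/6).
K = 0

Coefficients of the first fundamental form: E = 50, F = 0, G = u^2.
Coefficients of the second fundamental form: L = 0, M = 0, N = 7*sqrt(2)*u^2/(10*Abs(u)).
Assemble K = (LN − M²)/(EG − F²) = 0. At (u, v) = (1/2, 5*pi/6): K = 0.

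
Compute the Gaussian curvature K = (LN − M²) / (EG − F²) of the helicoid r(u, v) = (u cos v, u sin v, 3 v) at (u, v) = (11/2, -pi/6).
K = -144/24649

Coefficients of the first fundamental form: E = 1, F = 0, G = u^2 + 9.
Coefficients of the second fundamental form: L = 0, M = -3/sqrt(u^2 + 9), N = 0.
Assemble K = (LN − M²)/(EG − F²) = -9/(u^2 + 9)^2. At (u, v) = (11/2, -pi/6): K = -144/24649.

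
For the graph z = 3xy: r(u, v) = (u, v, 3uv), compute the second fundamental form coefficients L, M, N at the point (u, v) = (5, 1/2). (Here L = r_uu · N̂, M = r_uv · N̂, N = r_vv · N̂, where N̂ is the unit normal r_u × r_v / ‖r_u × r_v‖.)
L = 0;  M = 6*sqrt(913)/913;  N = 0

Compute the unit normal N̂(u, v) = (-3*v/sqrt(9*u^2 + 9*v^2 + 1), -3*u/sqrt(9*u^2 + 9*v^2 + 1), 1/sqrt(9*u^2 + 9*v^2 + 1)), and the second partials r_uu, r_uv, r_vv. Take dot products:
  L(u, v) = r_uu · N̂ = 0,
  M(u, v) = r_uv · N̂ = 3/sqrt(9*u^2 + 9*v^2 + 1),
  N(u, v) = r_vv · N̂ = 0.
Evaluating at (u, v) = (5, 1/2):
  L = 0, M = 6*sqrt(913)/913, N = 0.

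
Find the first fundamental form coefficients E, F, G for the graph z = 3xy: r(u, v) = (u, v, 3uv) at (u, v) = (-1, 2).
E = 37;  F = -18;  G = 10

Partials: r_u = (1, 0, 3*v), r_v = (0, 1, 3*u). As functions of (u, v):
  E = r_u · r_u = 9*v^2 + 1,
  F = r_u · r_v = 9*u*v,
  G = r_v · r_v = 9*u^2 + 1.
Evaluating at (u, v) = (-1, 2): E = 37, F = -18, G = 10.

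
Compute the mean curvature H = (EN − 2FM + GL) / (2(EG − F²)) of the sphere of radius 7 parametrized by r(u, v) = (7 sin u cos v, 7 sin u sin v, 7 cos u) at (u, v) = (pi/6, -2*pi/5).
H = -1/7

With E = 49, F = 0, G = 49*sin(u)^2, L = -7*sin(u)/Abs(sin(u)), M = 0, N = -7*sin(u)^3/Abs(sin(u)), assemble
  H = (EN − 2FM + GL) / (2(EG − F²)) = -sin(u)/(7*Abs(sin(u))).
At (u, v) = (pi/6, -2*pi/5): H = -1/7.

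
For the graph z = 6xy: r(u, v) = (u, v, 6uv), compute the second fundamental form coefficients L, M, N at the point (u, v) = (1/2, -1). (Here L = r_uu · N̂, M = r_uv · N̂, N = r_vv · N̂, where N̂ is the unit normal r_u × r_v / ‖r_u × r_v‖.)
L = 0;  M = 3*sqrt(46)/23;  N = 0

Compute the unit normal N̂(u, v) = (-6*v/sqrt(36*u^2 + 36*v^2 + 1), -6*u/sqrt(36*u^2 + 36*v^2 + 1), 1/sqrt(36*u^2 + 36*v^2 + 1)), and the second partials r_uu, r_uv, r_vv. Take dot products:
  L(u, v) = r_uu · N̂ = 0,
  M(u, v) = r_uv · N̂ = 6/sqrt(36*u^2 + 36*v^2 + 1),
  N(u, v) = r_vv · N̂ = 0.
Evaluating at (u, v) = (1/2, -1):
  L = 0, M = 3*sqrt(46)/23, N = 0.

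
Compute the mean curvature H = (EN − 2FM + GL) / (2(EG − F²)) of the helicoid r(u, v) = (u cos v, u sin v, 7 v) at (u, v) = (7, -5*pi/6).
H = 0

With E = 1, F = 0, G = u^2 + 49, L = 0, M = -7/sqrt(u^2 + 49), N = 0, assemble
  H = (EN − 2FM + GL) / (2(EG − F²)) = 0.
At (u, v) = (7, -5*pi/6): H = 0.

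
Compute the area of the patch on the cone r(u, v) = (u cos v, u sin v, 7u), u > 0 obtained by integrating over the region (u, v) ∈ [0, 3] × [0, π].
Area = 45*sqrt(2)*pi/2

Area = ∫∫ √(EG − F²) du dv with √(EG − F²) = 5*sqrt(2)*Abs(u). Integrating over [0, 3] × [0, π] gives 45*sqrt(2)*pi/2.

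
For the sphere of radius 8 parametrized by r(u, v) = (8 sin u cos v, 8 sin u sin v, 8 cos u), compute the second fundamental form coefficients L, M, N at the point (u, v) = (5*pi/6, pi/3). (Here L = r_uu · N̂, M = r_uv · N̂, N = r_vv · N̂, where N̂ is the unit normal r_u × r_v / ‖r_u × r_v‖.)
L = -8;  M = 0;  N = -2

Compute the unit normal N̂(u, v) = (sin(u)^2*cos(v)/Abs(sin(u)), sin(u)^2*sin(v)/Abs(sin(u)), sin(2*u)/(2*Abs(sin(u)))), and the second partials r_uu, r_uv, r_vv. Take dot products:
  L(u, v) = r_uu · N̂ = -8*sin(u)/Abs(sin(u)),
  M(u, v) = r_uv · N̂ = 0,
  N(u, v) = r_vv · N̂ = -8*sin(u)^3/Abs(sin(u)).
Evaluating at (u, v) = (5*pi/6, pi/3):
  L = -8, M = 0, N = -2.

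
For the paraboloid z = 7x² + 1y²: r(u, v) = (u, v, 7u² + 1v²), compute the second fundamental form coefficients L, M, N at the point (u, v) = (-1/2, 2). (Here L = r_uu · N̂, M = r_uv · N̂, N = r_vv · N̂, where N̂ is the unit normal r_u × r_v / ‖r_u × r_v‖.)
L = 7*sqrt(66)/33;  M = 0;  N = sqrt(66)/33

Compute the unit normal N̂(u, v) = (-14*u/sqrt(196*u^2 + 4*v^2 + 1), -2*v/sqrt(196*u^2 + 4*v^2 + 1), 1/sqrt(196*u^2 + 4*v^2 + 1)), and the second partials r_uu, r_uv, r_vv. Take dot products:
  L(u, v) = r_uu · N̂ = 14/sqrt(196*u^2 + 4*v^2 + 1),
  M(u, v) = r_uv · N̂ = 0,
  N(u, v) = r_vv · N̂ = 2/sqrt(196*u^2 + 4*v^2 + 1).
Evaluating at (u, v) = (-1/2, 2):
  L = 7*sqrt(66)/33, M = 0, N = sqrt(66)/33.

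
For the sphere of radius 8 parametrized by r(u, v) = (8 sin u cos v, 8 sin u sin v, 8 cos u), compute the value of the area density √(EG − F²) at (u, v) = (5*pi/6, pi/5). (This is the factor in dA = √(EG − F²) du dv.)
√(EG − F²)|_{(5*pi/6, pi/5)} = 32

E = 64, F = 0, G = 64*sin(u)^2, so EG − F² = 4096*sin(u)^2. Taking the positive square root: √(EG − F²) = 64*Abs(sin(u)). At (u, v) = (5*pi/6, pi/5): 32.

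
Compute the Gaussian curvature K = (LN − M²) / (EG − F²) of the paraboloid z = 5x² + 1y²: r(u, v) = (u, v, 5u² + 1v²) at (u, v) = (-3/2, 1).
K = 1/2645

Coefficients of the first fundamental form: E = 100*u^2 + 1, F = 20*u*v, G = 4*v^2 + 1.
Coefficients of the second fundamental form: L = 10/sqrt(100*u^2 + 4*v^2 + 1), M = 0, N = 2/sqrt(100*u^2 + 4*v^2 + 1).
Assemble K = (LN − M²)/(EG − F²) = 20/(10000*u^4 + 800*u^2*v^2 + 200*u^2 + 16*v^4 + 8*v^2 + 1). At (u, v) = (-3/2, 1): K = 1/2645.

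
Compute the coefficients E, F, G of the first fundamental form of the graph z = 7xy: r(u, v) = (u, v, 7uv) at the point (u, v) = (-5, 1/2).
E = 53/4;  F = -245/2;  G = 1226

Partials: r_u = (1, 0, 7*v), r_v = (0, 1, 7*u). As functions of (u, v):
  E = r_u · r_u = 49*v^2 + 1,
  F = r_u · r_v = 49*u*v,
  G = r_v · r_v = 49*u^2 + 1.
Evaluating at (u, v) = (-5, 1/2): E = 53/4, F = -245/2, G = 1226.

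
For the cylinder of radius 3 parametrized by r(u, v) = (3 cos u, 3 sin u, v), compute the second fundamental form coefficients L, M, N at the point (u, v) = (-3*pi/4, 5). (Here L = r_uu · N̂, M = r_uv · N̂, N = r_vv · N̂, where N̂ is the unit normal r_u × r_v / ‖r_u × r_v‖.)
L = -3;  M = 0;  N = 0

Compute the unit normal N̂(u, v) = (cos(u), sin(u), 0), and the second partials r_uu, r_uv, r_vv. Take dot products:
  L(u, v) = r_uu · N̂ = -3,
  M(u, v) = r_uv · N̂ = 0,
  N(u, v) = r_vv · N̂ = 0.
Evaluating at (u, v) = (-3*pi/4, 5):
  L = -3, M = 0, N = 0.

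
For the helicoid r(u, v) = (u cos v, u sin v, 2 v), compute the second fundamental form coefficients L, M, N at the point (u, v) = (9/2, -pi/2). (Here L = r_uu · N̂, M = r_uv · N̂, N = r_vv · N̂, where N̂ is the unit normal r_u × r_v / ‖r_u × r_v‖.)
L = 0;  M = -4*sqrt(97)/97;  N = 0

Compute the unit normal N̂(u, v) = (2*sin(v)/sqrt(u^2 + 4), -2*cos(v)/sqrt(u^2 + 4), u/sqrt(u^2 + 4)), and the second partials r_uu, r_uv, r_vv. Take dot products:
  L(u, v) = r_uu · N̂ = 0,
  M(u, v) = r_uv · N̂ = -2/sqrt(u^2 + 4),
  N(u, v) = r_vv · N̂ = 0.
Evaluating at (u, v) = (9/2, -pi/2):
  L = 0, M = -4*sqrt(97)/97, N = 0.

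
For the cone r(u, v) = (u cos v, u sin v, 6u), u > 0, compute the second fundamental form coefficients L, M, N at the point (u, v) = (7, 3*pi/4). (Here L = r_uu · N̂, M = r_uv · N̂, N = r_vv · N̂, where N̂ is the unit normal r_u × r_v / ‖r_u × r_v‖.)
L = 0;  M = 0;  N = 42*sqrt(37)/37

Compute the unit normal N̂(u, v) = (-6*sqrt(37)*u*cos(v)/(37*Abs(u)), -6*sqrt(37)*u*sin(v)/(37*Abs(u)), sqrt(37)*u/(37*Abs(u))), and the second partials r_uu, r_uv, r_vv. Take dot products:
  L(u, v) = r_uu · N̂ = 0,
  M(u, v) = r_uv · N̂ = 0,
  N(u, v) = r_vv · N̂ = 6*sqrt(37)*u^2/(37*Abs(u)).
Evaluating at (u, v) = (7, 3*pi/4):
  L = 0, M = 0, N = 42*sqrt(37)/37.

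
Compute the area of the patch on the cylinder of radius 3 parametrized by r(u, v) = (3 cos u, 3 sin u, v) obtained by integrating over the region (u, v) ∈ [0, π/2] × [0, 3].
Area = 9*pi/2

Area = ∫∫ √(EG − F²) du dv with √(EG − F²) = 3. Integrating over [0, π/2] × [0, 3] gives 9*pi/2.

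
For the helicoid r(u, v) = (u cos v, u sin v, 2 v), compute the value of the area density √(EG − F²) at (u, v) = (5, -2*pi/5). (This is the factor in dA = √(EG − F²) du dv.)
√(EG − F²)|_{(5, -2*pi/5)} = sqrt(29)

E = 1, F = 0, G = u^2 + 4, so EG − F² = u^2 + 4. Taking the positive square root: √(EG − F²) = sqrt(u^2 + 4). At (u, v) = (5, -2*pi/5): sqrt(29).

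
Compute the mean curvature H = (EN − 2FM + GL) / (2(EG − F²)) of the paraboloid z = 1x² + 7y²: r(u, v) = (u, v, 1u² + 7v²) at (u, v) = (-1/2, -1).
H = 211*sqrt(22)/13068

With E = 4*u^2 + 1, F = 28*u*v, G = 196*v^2 + 1, L = 2/sqrt(4*u^2 + 196*v^2 + 1), M = 0, N = 14/sqrt(4*u^2 + 196*v^2 + 1), assemble
  H = (EN − 2FM + GL) / (2(EG − F²)) = 4*(7*u^2 + 49*v^2 + 2)/(4*u^2 + 196*v^2 + 1)^(3/2).
At (u, v) = (-1/2, -1): H = 211*sqrt(22)/13068.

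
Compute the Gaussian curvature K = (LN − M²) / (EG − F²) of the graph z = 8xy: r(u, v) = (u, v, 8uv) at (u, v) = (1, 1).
K = -64/16641

Coefficients of the first fundamental form: E = 64*v^2 + 1, F = 64*u*v, G = 64*u^2 + 1.
Coefficients of the second fundamental form: L = 0, M = 8/sqrt(64*u^2 + 64*v^2 + 1), N = 0.
Assemble K = (LN − M²)/(EG − F²) = -64/(4096*u^4 + 8192*u^2*v^2 + 128*u^2 + 4096*v^4 + 128*v^2 + 1). At (u, v) = (1, 1): K = -64/16641.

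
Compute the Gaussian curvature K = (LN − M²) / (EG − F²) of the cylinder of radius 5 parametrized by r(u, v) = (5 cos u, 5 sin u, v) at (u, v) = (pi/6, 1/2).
K = 0

Coefficients of the first fundamental form: E = 25, F = 0, G = 1.
Coefficients of the second fundamental form: L = -5, M = 0, N = 0.
Assemble K = (LN − M²)/(EG − F²) = 0. At (u, v) = (pi/6, 1/2): K = 0.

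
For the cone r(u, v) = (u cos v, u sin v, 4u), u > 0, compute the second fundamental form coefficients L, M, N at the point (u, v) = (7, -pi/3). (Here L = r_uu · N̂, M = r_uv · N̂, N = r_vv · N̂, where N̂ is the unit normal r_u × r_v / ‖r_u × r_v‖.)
L = 0;  M = 0;  N = 28*sqrt(17)/17

Compute the unit normal N̂(u, v) = (-4*sqrt(17)*u*cos(v)/(17*Abs(u)), -4*sqrt(17)*u*sin(v)/(17*Abs(u)), sqrt(17)*u/(17*Abs(u))), and the second partials r_uu, r_uv, r_vv. Take dot products:
  L(u, v) = r_uu · N̂ = 0,
  M(u, v) = r_uv · N̂ = 0,
  N(u, v) = r_vv · N̂ = 4*sqrt(17)*u^2/(17*Abs(u)).
Evaluating at (u, v) = (7, -pi/3):
  L = 0, M = 0, N = 28*sqrt(17)/17.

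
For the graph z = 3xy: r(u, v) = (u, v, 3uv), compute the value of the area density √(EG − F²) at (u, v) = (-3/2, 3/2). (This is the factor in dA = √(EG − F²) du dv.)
√(EG − F²)|_{(-3/2, 3/2)} = sqrt(166)/2

E = 9*v^2 + 1, F = 9*u*v, G = 9*u^2 + 1, so EG − F² = 9*u^2 + 9*v^2 + 1. Taking the positive square root: √(EG − F²) = sqrt(9*u^2 + 9*v^2 + 1). At (u, v) = (-3/2, 3/2): sqrt(166)/2.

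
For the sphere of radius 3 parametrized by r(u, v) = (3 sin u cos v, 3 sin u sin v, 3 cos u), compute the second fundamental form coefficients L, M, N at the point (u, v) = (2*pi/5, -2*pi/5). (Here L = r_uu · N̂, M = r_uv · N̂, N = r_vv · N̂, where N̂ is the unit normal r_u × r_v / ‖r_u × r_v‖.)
L = -3;  M = 0;  N = -15/8 - 3*sqrt(5)/8

Compute the unit normal N̂(u, v) = (sin(u)^2*cos(v)/Abs(sin(u)), sin(u)^2*sin(v)/Abs(sin(u)), sin(2*u)/(2*Abs(sin(u)))), and the second partials r_uu, r_uv, r_vv. Take dot products:
  L(u, v) = r_uu · N̂ = -3*sin(u)/Abs(sin(u)),
  M(u, v) = r_uv · N̂ = 0,
  N(u, v) = r_vv · N̂ = -3*sin(u)^3/Abs(sin(u)).
Evaluating at (u, v) = (2*pi/5, -2*pi/5):
  L = -3, M = 0, N = -15/8 - 3*sqrt(5)/8.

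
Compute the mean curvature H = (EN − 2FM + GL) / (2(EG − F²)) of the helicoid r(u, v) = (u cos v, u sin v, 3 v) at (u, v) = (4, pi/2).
H = 0

With E = 1, F = 0, G = u^2 + 9, L = 0, M = -3/sqrt(u^2 + 9), N = 0, assemble
  H = (EN − 2FM + GL) / (2(EG − F²)) = 0.
At (u, v) = (4, pi/2): H = 0.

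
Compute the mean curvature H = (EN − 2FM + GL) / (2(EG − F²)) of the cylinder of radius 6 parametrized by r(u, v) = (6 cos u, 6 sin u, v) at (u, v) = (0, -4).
H = -1/12

With E = 36, F = 0, G = 1, L = -6, M = 0, N = 0, assemble
  H = (EN − 2FM + GL) / (2(EG − F²)) = -1/12.
At (u, v) = (0, -4): H = -1/12.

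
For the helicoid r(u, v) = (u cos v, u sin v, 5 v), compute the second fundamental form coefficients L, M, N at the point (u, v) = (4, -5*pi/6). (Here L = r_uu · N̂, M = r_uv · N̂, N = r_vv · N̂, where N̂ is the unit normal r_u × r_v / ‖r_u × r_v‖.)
L = 0;  M = -5*sqrt(41)/41;  N = 0

Compute the unit normal N̂(u, v) = (5*sin(v)/sqrt(u^2 + 25), -5*cos(v)/sqrt(u^2 + 25), u/sqrt(u^2 + 25)), and the second partials r_uu, r_uv, r_vv. Take dot products:
  L(u, v) = r_uu · N̂ = 0,
  M(u, v) = r_uv · N̂ = -5/sqrt(u^2 + 25),
  N(u, v) = r_vv · N̂ = 0.
Evaluating at (u, v) = (4, -5*pi/6):
  L = 0, M = -5*sqrt(41)/41, N = 0.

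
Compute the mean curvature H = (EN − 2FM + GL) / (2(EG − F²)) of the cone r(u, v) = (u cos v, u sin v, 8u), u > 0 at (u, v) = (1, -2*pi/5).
H = 4*sqrt(65)/65

With E = 65, F = 0, G = u^2, L = 0, M = 0, N = 8*sqrt(65)*u^2/(65*Abs(u)), assemble
  H = (EN − 2FM + GL) / (2(EG − F²)) = 4*sqrt(65)/(65*Abs(u)).
At (u, v) = (1, -2*pi/5): H = 4*sqrt(65)/65.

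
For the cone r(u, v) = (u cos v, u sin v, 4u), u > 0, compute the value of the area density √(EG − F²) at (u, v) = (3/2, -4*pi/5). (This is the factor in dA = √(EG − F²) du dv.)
√(EG − F²)|_{(3/2, -4*pi/5)} = 3*sqrt(17)/2

E = 17, F = 0, G = u^2, so EG − F² = 17*u^2. Taking the positive square root: √(EG − F²) = sqrt(17)*Abs(u). At (u, v) = (3/2, -4*pi/5): 3*sqrt(17)/2.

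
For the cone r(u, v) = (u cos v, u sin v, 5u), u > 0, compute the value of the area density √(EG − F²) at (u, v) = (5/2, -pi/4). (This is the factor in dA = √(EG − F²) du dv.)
√(EG − F²)|_{(5/2, -pi/4)} = 5*sqrt(26)/2

E = 26, F = 0, G = u^2, so EG − F² = 26*u^2. Taking the positive square root: √(EG − F²) = sqrt(26)*Abs(u). At (u, v) = (5/2, -pi/4): 5*sqrt(26)/2.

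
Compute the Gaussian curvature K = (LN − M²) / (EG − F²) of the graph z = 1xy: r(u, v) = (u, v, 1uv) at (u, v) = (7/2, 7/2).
K = -4/2601

Coefficients of the first fundamental form: E = v^2 + 1, F = u*v, G = u^2 + 1.
Coefficients of the second fundamental form: L = 0, M = 1/sqrt(u^2 + v^2 + 1), N = 0.
Assemble K = (LN − M²)/(EG − F²) = 1/((u^2*v^2 - (u^2 + 1)*(v^2 + 1))*(u^2 + v^2 + 1)). At (u, v) = (7/2, 7/2): K = -4/2601.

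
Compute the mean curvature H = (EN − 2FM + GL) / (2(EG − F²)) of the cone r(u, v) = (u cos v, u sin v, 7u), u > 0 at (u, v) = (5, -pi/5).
H = 7*sqrt(2)/100

With E = 50, F = 0, G = u^2, L = 0, M = 0, N = 7*sqrt(2)*u^2/(10*Abs(u)), assemble
  H = (EN − 2FM + GL) / (2(EG − F²)) = 7*sqrt(2)/(20*Abs(u)).
At (u, v) = (5, -pi/5): H = 7*sqrt(2)/100.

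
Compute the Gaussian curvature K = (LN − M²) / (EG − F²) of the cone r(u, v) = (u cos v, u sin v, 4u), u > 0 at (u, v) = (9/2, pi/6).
K = 0

Coefficients of the first fundamental form: E = 17, F = 0, G = u^2.
Coefficients of the second fundamental form: L = 0, M = 0, N = 4*sqrt(17)*u^2/(17*Abs(u)).
Assemble K = (LN − M²)/(EG − F²) = 0. At (u, v) = (9/2, pi/6): K = 0.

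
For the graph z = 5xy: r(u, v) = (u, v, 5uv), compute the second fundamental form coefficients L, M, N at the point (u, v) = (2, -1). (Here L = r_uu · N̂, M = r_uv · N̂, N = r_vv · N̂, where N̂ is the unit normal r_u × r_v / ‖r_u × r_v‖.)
L = 0;  M = 5*sqrt(14)/42;  N = 0

Compute the unit normal N̂(u, v) = (-5*v/sqrt(25*u^2 + 25*v^2 + 1), -5*u/sqrt(25*u^2 + 25*v^2 + 1), 1/sqrt(25*u^2 + 25*v^2 + 1)), and the second partials r_uu, r_uv, r_vv. Take dot products:
  L(u, v) = r_uu · N̂ = 0,
  M(u, v) = r_uv · N̂ = 5/sqrt(25*u^2 + 25*v^2 + 1),
  N(u, v) = r_vv · N̂ = 0.
Evaluating at (u, v) = (2, -1):
  L = 0, M = 5*sqrt(14)/42, N = 0.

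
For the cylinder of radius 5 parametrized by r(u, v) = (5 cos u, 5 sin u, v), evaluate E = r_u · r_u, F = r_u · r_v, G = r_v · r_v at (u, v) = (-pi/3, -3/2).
E = 25;  F = 0;  G = 1

Partials: r_u = (-5*sin(u), 5*cos(u), 0), r_v = (0, 0, 1). As functions of (u, v):
  E = r_u · r_u = 25,
  F = r_u · r_v = 0,
  G = r_v · r_v = 1.
Evaluating at (u, v) = (-pi/3, -3/2): E = 25, F = 0, G = 1.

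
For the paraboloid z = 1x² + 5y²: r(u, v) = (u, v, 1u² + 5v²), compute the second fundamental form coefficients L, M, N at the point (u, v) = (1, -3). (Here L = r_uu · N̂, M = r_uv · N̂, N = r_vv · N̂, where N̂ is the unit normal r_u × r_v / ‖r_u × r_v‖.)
L = 2*sqrt(905)/905;  M = 0;  N = 2*sqrt(905)/181

Compute the unit normal N̂(u, v) = (-2*u/sqrt(4*u^2 + 100*v^2 + 1), -10*v/sqrt(4*u^2 + 100*v^2 + 1), 1/sqrt(4*u^2 + 100*v^2 + 1)), and the second partials r_uu, r_uv, r_vv. Take dot products:
  L(u, v) = r_uu · N̂ = 2/sqrt(4*u^2 + 100*v^2 + 1),
  M(u, v) = r_uv · N̂ = 0,
  N(u, v) = r_vv · N̂ = 10/sqrt(4*u^2 + 100*v^2 + 1).
Evaluating at (u, v) = (1, -3):
  L = 2*sqrt(905)/905, M = 0, N = 2*sqrt(905)/181.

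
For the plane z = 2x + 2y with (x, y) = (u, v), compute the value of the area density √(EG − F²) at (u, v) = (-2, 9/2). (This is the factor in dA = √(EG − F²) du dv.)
√(EG − F²)|_{(-2, 9/2)} = 3

E = 5, F = 4, G = 5, so EG − F² = 9. Taking the positive square root: √(EG − F²) = 3. At (u, v) = (-2, 9/2): 3.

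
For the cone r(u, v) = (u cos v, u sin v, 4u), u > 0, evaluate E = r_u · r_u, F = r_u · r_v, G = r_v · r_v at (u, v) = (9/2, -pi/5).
E = 17;  F = 0;  G = 81/4

Partials: r_u = (cos(v), sin(v), 4), r_v = (-u*sin(v), u*cos(v), 0). As functions of (u, v):
  E = r_u · r_u = 17,
  F = r_u · r_v = 0,
  G = r_v · r_v = u^2.
Evaluating at (u, v) = (9/2, -pi/5): E = 17, F = 0, G = 81/4.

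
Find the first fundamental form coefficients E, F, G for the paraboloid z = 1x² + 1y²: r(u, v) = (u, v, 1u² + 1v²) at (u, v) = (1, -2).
E = 5;  F = -8;  G = 17

Partials: r_u = (1, 0, 2*u), r_v = (0, 1, 2*v). As functions of (u, v):
  E = r_u · r_u = 4*u^2 + 1,
  F = r_u · r_v = 4*u*v,
  G = r_v · r_v = 4*v^2 + 1.
Evaluating at (u, v) = (1, -2): E = 5, F = -8, G = 17.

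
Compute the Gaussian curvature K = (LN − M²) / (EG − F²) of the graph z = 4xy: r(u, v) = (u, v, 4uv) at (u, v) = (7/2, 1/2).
K = -16/40401

Coefficients of the first fundamental form: E = 16*v^2 + 1, F = 16*u*v, G = 16*u^2 + 1.
Coefficients of the second fundamental form: L = 0, M = 4/sqrt(16*u^2 + 16*v^2 + 1), N = 0.
Assemble K = (LN − M²)/(EG − F²) = -16/(256*u^4 + 512*u^2*v^2 + 32*u^2 + 256*v^4 + 32*v^2 + 1). At (u, v) = (7/2, 1/2): K = -16/40401.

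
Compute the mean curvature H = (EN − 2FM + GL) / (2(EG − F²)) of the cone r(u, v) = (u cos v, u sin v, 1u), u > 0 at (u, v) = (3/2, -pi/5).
H = sqrt(2)/6

With E = 2, F = 0, G = u^2, L = 0, M = 0, N = sqrt(2)*u^2/(2*Abs(u)), assemble
  H = (EN − 2FM + GL) / (2(EG − F²)) = sqrt(2)/(4*Abs(u)).
At (u, v) = (3/2, -pi/5): H = sqrt(2)/6.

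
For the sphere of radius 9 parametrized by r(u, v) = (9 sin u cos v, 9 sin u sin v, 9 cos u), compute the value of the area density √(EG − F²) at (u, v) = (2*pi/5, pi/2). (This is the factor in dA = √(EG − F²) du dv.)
√(EG − F²)|_{(2*pi/5, pi/2)} = 81*sqrt(2*sqrt(5) + 10)/4

E = 81, F = 0, G = 81*sin(u)^2, so EG − F² = 6561*sin(u)^2. Taking the positive square root: √(EG − F²) = 81*Abs(sin(u)). At (u, v) = (2*pi/5, pi/2): 81*sqrt(2*sqrt(5) + 10)/4.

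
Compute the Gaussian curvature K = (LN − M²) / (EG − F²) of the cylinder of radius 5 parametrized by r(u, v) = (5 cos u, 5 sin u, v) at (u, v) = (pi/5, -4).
K = 0

Coefficients of the first fundamental form: E = 25, F = 0, G = 1.
Coefficients of the second fundamental form: L = -5, M = 0, N = 0.
Assemble K = (LN − M²)/(EG − F²) = 0. At (u, v) = (pi/5, -4): K = 0.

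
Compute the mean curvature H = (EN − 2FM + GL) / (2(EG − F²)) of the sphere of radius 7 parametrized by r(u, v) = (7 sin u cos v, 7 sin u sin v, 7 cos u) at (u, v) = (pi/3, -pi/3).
H = -1/7

With E = 49, F = 0, G = 49*sin(u)^2, L = -7*sin(u)/Abs(sin(u)), M = 0, N = -7*sin(u)^3/Abs(sin(u)), assemble
  H = (EN − 2FM + GL) / (2(EG − F²)) = -sin(u)/(7*Abs(sin(u))).
At (u, v) = (pi/3, -pi/3): H = -1/7.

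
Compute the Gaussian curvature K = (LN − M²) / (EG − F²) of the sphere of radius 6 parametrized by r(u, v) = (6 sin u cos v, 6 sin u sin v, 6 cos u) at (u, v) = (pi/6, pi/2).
K = 1/36

Coefficients of the first fundamental form: E = 36, F = 0, G = 36*sin(u)^2.
Coefficients of the second fundamental form: L = -6*sin(u)/Abs(sin(u)), M = 0, N = -6*sin(u)^3/Abs(sin(u)).
Assemble K = (LN − M²)/(EG − F²) = 1/36. At (u, v) = (pi/6, pi/2): K = 1/36.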